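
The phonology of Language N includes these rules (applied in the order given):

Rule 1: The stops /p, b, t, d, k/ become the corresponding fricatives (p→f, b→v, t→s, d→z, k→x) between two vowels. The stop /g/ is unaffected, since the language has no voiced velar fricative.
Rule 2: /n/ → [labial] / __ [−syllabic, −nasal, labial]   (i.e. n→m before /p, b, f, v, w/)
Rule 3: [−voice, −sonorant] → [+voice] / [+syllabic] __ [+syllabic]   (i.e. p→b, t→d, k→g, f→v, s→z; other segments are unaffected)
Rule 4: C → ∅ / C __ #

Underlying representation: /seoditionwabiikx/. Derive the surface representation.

Rule 1 (intervocalic spirantization): /d/ is a stop between vowels /o/ and /i/, so it spirantizes to the fricative [z]. /t/ is a stop between vowels /i/ and /i/, so it spirantizes to the fricative [s]. /b/ is a stop between vowels /a/ and /i/, so it spirantizes to the fricative [v]. /seoditionwabiikx/ → seozisionwaviikx.
Rule 2 (nasal place assimilation): /n/ precedes the labial consonant /w/, so it assimilates in place to [m]. /seozisionwaviikx/ → seozisiomwaviikx.
Rule 3 (intervocalic voicing): /s/ is a voiceless obstruent between vowels /i/ and /i/, so it voices to [z]. /seozisiomwaviikx/ → seoziziomwaviikx.
Rule 4 (final cluster simplification): /x/ is the second consonant of a word-final cluster /kx/, so it deletes. /seoziziomwaviikx/ → seoziziomwaviik.

seoziziomwaviik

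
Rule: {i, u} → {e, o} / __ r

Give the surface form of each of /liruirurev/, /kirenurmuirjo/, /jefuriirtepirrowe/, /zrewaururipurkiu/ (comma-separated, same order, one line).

leruerorev, kerenormuerjo, jeforierteperrowe, zrewaororiporkiu

/liruirurev/: /i/ is a high vowel immediately before /r/, so it lowers to [e]. /i/ is a high vowel immediately before /r/, so it lowers to [e]. /u/ is a high vowel immediately before /r/, so it lowers to [o]. → [leruerorev].
/kirenurmuirjo/: /i/ is a high vowel immediately before /r/, so it lowers to [e]. /u/ is a high vowel immediately before /r/, so it lowers to [o]. /i/ is a high vowel immediately before /r/, so it lowers to [e]. → [kerenormuerjo].
/jefuriirtepirrowe/: /u/ is a high vowel immediately before /r/, so it lowers to [o]. /i/ is a high vowel immediately before /r/, so it lowers to [e]. /i/ is a high vowel immediately before /r/, so it lowers to [e]. → [jeforierteperrowe].
/zrewaururipurkiu/: /u/ is a high vowel immediately before /r/, so it lowers to [o]. /u/ is a high vowel immediately before /r/, so it lowers to [o]. /u/ is a high vowel immediately before /r/, so it lowers to [o]. → [zrewaororiporkiu].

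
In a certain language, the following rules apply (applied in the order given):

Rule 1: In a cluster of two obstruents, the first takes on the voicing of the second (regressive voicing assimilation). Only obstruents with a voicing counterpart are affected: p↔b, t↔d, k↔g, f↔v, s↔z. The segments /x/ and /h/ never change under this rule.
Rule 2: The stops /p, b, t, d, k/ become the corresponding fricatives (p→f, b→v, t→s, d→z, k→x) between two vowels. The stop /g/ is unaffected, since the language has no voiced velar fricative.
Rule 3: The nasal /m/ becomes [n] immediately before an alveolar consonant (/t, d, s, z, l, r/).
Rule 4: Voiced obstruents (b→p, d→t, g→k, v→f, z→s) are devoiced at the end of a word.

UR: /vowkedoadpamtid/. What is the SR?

vowkezoatpantit

Rule 1 (regressive voicing assimilation): /d/ precedes the voiceless obstruent /p/, so it devoices to [t] by assimilation. /vowkedoadpamtid/ → vowkedoatpamtid.
Rule 2 (intervocalic spirantization): /d/ is a stop between vowels /e/ and /o/, so it spirantizes to the fricative [z]. /vowkedoatpamtid/ → vowkezoatpamtid.
Rule 3 (nasal place assimilation): /m/ precedes the alveolar consonant /t/, so it assimilates in place to [n]. /vowkezoatpamtid/ → vowkezoatpantid.
Rule 4 (final devoicing): /d/ is a voiced obstruent in word-final position, so it devoices to [t]. /vowkezoatpantid/ → vowkezoatpantit.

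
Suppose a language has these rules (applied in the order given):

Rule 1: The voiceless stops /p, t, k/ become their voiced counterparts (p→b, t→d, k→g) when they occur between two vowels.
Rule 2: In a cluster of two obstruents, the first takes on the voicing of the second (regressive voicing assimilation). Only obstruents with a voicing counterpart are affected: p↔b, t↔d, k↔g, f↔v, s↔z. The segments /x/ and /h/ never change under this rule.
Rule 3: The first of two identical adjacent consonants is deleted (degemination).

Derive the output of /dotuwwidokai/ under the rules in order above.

doduwidogai

Rule 1 (intervocalic voicing): /t/ is a voiceless stop between vowels /o/ and /u/, so it voices to [d]. /k/ is a voiceless stop between vowels /o/ and /a/, so it voices to [g]. /dotuwwidokai/ → doduwwidogai.
Rule 2 (regressive voicing assimilation): no segment meets the environment; /doduwwidogai/ is unchanged.
Rule 3 (degemination): /ww/ is a geminate; the first /w/ deletes. /doduwwidogai/ → doduwidogai.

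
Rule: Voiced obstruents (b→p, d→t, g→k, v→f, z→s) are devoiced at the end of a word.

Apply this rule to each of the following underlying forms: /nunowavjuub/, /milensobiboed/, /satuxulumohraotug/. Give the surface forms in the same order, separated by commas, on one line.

/nunowavjuub/: /b/ is a voiced obstruent in word-final position, so it devoices to [p]. → [nunowavjuup].
/milensobiboed/: /d/ is a voiced obstruent in word-final position, so it devoices to [t]. → [milensobiboet].
/satuxulumohraotug/: /g/ is a voiced obstruent in word-final position, so it devoices to [k]. → [satuxulumohraotuk].

nunowavjuup, milensobiboet, satuxulumohraotuk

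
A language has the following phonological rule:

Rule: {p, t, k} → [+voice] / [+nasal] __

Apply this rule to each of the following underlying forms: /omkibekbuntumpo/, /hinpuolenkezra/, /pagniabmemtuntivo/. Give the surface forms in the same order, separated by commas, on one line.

omgibekbundumbo, hinbuolengezra, pagniabmemdundivo

/omkibekbuntumpo/: /k/ is a voiceless stop immediately after the nasal /m/, so it voices to [g]. /t/ is a voiceless stop immediately after the nasal /n/, so it voices to [d]. /p/ is a voiceless stop immediately after the nasal /m/, so it voices to [b]. → [omgibekbundumbo].
/hinpuolenkezra/: /p/ is a voiceless stop immediately after the nasal /n/, so it voices to [b]. /k/ is a voiceless stop immediately after the nasal /n/, so it voices to [g]. → [hinbuolengezra].
/pagniabmemtuntivo/: /t/ is a voiceless stop immediately after the nasal /m/, so it voices to [d]. /t/ is a voiceless stop immediately after the nasal /n/, so it voices to [d]. → [pagniabmemdundivo].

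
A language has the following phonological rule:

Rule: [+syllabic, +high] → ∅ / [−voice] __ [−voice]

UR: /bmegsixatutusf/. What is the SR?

bmegsxattsf

/i/ is a high vowel flanked by voiceless consonants /s/ and /x/, so it deletes.
/u/ is a high vowel flanked by voiceless consonants /t/ and /t/, so it deletes.
/u/ is a high vowel flanked by voiceless consonants /t/ and /s/, so it deletes.
Surface form: [bmegsxattsf].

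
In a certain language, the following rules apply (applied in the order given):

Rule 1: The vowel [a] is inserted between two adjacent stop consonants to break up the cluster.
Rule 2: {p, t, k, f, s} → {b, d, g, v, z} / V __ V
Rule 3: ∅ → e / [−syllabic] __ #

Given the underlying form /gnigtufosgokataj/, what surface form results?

gnigaduvosgogadaje

Rule 1 (stop-cluster a-epenthesis): /g/ and /t/ form a stop–stop cluster, so [a] is inserted between them. /gnigtufosgokataj/ → gnigatufosgokataj.
Rule 2 (intervocalic voicing): /t/ is a voiceless obstruent between vowels /a/ and /u/, so it voices to [d]. /f/ is a voiceless obstruent between vowels /u/ and /o/, so it voices to [v]. /k/ is a voiceless obstruent between vowels /o/ and /a/, so it voices to [g]. /t/ is a voiceless obstruent between vowels /a/ and /a/, so it voices to [d]. /gnigatufosgokataj/ → gnigaduvosgogadaj.
Rule 3 (final e-epenthesis): the form ends in the consonant /j/, so [e] is inserted word-finally. /gnigaduvosgogadaj/ → gnigaduvosgogadaje.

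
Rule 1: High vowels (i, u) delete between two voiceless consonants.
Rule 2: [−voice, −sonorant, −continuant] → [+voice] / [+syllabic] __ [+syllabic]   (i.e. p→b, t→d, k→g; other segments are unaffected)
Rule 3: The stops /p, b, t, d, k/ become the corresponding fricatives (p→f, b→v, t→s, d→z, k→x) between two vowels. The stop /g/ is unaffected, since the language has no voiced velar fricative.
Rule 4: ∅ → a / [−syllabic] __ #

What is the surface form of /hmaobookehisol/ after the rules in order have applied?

hmaovoogehsola

Rule 1 (high vowel syncope): /i/ is a high vowel flanked by voiceless consonants /h/ and /s/, so it deletes. /hmaobookehisol/ → hmaobookehsol.
Rule 2 (intervocalic voicing): /k/ is a voiceless stop between vowels /o/ and /e/, so it voices to [g]. /hmaobookehsol/ → hmaoboogehsol.
Rule 3 (intervocalic spirantization): /b/ is a stop between vowels /o/ and /o/, so it spirantizes to the fricative [v]. /hmaoboogehsol/ → hmaovoogehsol.
Rule 4 (final a-epenthesis): the form ends in the consonant /l/, so [a] is inserted word-finally. /hmaovoogehsol/ → hmaovoogehsola.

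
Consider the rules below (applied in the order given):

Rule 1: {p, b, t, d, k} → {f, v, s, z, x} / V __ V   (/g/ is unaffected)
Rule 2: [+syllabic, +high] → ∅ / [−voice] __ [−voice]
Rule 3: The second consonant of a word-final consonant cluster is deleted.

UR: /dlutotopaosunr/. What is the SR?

dlusosofaosun

Rule 1 (intervocalic spirantization): /t/ is a stop between vowels /u/ and /o/, so it spirantizes to the fricative [s]. /t/ is a stop between vowels /o/ and /o/, so it spirantizes to the fricative [s]. /p/ is a stop between vowels /o/ and /a/, so it spirantizes to the fricative [f]. /dlutotopaosunr/ → dlusosofaosunr.
Rule 2 (high vowel syncope): no segment meets the environment; /dlusosofaosunr/ is unchanged.
Rule 3 (final cluster simplification): /r/ is the second consonant of a word-final cluster /nr/, so it deletes. /dlusosofaosunr/ → dlusosofaosun.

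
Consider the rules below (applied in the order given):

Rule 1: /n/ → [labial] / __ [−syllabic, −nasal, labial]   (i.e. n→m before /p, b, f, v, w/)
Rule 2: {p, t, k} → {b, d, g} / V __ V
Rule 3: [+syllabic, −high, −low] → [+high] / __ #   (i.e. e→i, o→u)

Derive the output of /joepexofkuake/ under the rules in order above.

Rule 1 (nasal place assimilation): no segment meets the environment; /joepexofkuake/ is unchanged.
Rule 2 (intervocalic voicing): /p/ is a voiceless stop between vowels /e/ and /e/, so it voices to [b]. /k/ is a voiceless stop between vowels /a/ and /e/, so it voices to [g]. /joepexofkuake/ → joebexofkuage.
Rule 3 (final vowel raising): /e/ is a mid vowel in word-final position, so it raises to [i]. /joebexofkuage/ → joebexofkuagi.

joebexofkuagi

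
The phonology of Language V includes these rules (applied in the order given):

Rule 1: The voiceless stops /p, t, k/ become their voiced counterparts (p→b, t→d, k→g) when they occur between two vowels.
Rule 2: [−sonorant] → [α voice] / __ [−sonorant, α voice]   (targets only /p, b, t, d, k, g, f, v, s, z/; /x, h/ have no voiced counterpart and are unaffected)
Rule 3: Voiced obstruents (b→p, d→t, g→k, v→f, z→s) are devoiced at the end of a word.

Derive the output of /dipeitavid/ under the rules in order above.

dibeidavit

Rule 1 (intervocalic voicing): /p/ is a voiceless stop between vowels /i/ and /e/, so it voices to [b]. /t/ is a voiceless stop between vowels /i/ and /a/, so it voices to [d]. /dipeitavid/ → dibeidavid.
Rule 2 (regressive voicing assimilation): no segment meets the environment; /dibeidavid/ is unchanged.
Rule 3 (final devoicing): /d/ is a voiced obstruent in word-final position, so it devoices to [t]. /dibeidavid/ → dibeidavit.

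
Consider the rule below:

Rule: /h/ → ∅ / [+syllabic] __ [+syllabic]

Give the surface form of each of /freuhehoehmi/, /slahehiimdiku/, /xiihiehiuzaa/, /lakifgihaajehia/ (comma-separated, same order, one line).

freueoehmi, slaeiimdiku, xiiieiuzaa, lakifgiaajeia

/freuhehoehmi/: /h/ occurs between vowels /u/ and /e/, so it deletes. /h/ occurs between vowels /e/ and /o/, so it deletes. → [freueoehmi].
/slahehiimdiku/: /h/ occurs between vowels /a/ and /e/, so it deletes. /h/ occurs between vowels /e/ and /i/, so it deletes. → [slaeiimdiku].
/xiihiehiuzaa/: /h/ occurs between vowels /i/ and /i/, so it deletes. /h/ occurs between vowels /e/ and /i/, so it deletes. → [xiiieiuzaa].
/lakifgihaajehia/: /h/ occurs between vowels /i/ and /a/, so it deletes. /h/ occurs between vowels /e/ and /i/, so it deletes. → [lakifgiaajeia].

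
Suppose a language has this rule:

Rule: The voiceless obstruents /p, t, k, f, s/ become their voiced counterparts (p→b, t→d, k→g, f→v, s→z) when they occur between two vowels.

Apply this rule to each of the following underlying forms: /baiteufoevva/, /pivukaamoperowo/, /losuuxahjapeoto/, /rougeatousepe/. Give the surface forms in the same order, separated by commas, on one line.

/baiteufoevva/: /t/ is a voiceless obstruent between vowels /i/ and /e/, so it voices to [d]. /f/ is a voiceless obstruent between vowels /u/ and /o/, so it voices to [v]. → [baideuvoevva].
/pivukaamoperowo/: /k/ is a voiceless obstruent between vowels /u/ and /a/, so it voices to [g]. /p/ is a voiceless obstruent between vowels /o/ and /e/, so it voices to [b]. → [pivugaamoberowo].
/losuuxahjapeoto/: /s/ is a voiceless obstruent between vowels /o/ and /u/, so it voices to [z]. /p/ is a voiceless obstruent between vowels /a/ and /e/, so it voices to [b]. /t/ is a voiceless obstruent between vowels /o/ and /o/, so it voices to [d]. → [lozuuxahjabeodo].
/rougeatousepe/: /t/ is a voiceless obstruent between vowels /a/ and /o/, so it voices to [d]. /s/ is a voiceless obstruent between vowels /u/ and /e/, so it voices to [z]. /p/ is a voiceless obstruent between vowels /e/ and /e/, so it voices to [b]. → [rougeadouzebe].

baideuvoevva, pivugaamoberowo, lozuuxahjabeodo, rougeadouzebe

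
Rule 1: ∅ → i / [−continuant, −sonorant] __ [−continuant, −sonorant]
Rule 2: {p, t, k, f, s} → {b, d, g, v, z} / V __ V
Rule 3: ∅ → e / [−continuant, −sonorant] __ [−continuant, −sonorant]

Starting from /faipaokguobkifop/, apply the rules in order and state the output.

faibaogiguobigivop

Rule 1 (stop-cluster i-epenthesis): /k/ and /g/ form a stop–stop cluster, so [i] is inserted between them. /b/ and /k/ form a stop–stop cluster, so [i] is inserted between them. /faipaokguobkifop/ → faipaokiguobikifop.
Rule 2 (intervocalic voicing): /p/ is a voiceless obstruent between vowels /i/ and /a/, so it voices to [b]. /k/ is a voiceless obstruent between vowels /o/ and /i/, so it voices to [g]. /k/ is a voiceless obstruent between vowels /i/ and /i/, so it voices to [g]. /f/ is a voiceless obstruent between vowels /i/ and /o/, so it voices to [v]. /faipaokiguobikifop/ → faibaogiguobigivop.
Rule 3 (stop-cluster e-epenthesis): no segment meets the environment; /faibaogiguobigivop/ is unchanged.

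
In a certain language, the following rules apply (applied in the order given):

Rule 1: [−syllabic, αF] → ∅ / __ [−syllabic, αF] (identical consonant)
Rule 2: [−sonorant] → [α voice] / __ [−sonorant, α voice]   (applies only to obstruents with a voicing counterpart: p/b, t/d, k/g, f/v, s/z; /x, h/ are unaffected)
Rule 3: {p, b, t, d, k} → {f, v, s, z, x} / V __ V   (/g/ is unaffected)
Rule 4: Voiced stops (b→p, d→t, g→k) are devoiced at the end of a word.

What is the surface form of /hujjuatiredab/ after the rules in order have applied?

hujuasirezap

Rule 1 (degemination): /jj/ is a geminate; the first /j/ deletes. /hujjuatiredab/ → hujuatiredab.
Rule 2 (regressive voicing assimilation): no segment meets the environment; /hujuatiredab/ is unchanged.
Rule 3 (intervocalic spirantization): /t/ is a stop between vowels /a/ and /i/, so it spirantizes to the fricative [s]. /d/ is a stop between vowels /e/ and /a/, so it spirantizes to the fricative [z]. /hujuatiredab/ → hujuasirezab.
Rule 4 (final devoicing): /b/ is a voiced stop in word-final position, so it devoices to [p]. /hujuasirezab/ → hujuasirezap.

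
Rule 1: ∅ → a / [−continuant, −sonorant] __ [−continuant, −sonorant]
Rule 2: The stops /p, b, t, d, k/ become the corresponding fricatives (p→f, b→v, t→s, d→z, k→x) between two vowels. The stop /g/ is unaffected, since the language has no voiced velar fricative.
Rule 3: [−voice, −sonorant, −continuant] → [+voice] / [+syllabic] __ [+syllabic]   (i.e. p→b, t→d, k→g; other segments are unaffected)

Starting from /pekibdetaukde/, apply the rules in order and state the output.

Rule 1 (stop-cluster a-epenthesis): /b/ and /d/ form a stop–stop cluster, so [a] is inserted between them. /k/ and /d/ form a stop–stop cluster, so [a] is inserted between them. /pekibdetaukde/ → pekibadetaukade.
Rule 2 (intervocalic spirantization): /k/ is a stop between vowels /e/ and /i/, so it spirantizes to the fricative [x]. /b/ is a stop between vowels /i/ and /a/, so it spirantizes to the fricative [v]. /d/ is a stop between vowels /a/ and /e/, so it spirantizes to the fricative [z]. /t/ is a stop between vowels /e/ and /a/, so it spirantizes to the fricative [s]. /k/ is a stop between vowels /u/ and /a/, so it spirantizes to the fricative [x]. /d/ is a stop between vowels /a/ and /e/, so it spirantizes to the fricative [z]. /pekibadetaukade/ → pexivazesauxaze.
Rule 3 (intervocalic voicing): no segment meets the environment; /pexivazesauxaze/ is unchanged.

pexivazesauxaze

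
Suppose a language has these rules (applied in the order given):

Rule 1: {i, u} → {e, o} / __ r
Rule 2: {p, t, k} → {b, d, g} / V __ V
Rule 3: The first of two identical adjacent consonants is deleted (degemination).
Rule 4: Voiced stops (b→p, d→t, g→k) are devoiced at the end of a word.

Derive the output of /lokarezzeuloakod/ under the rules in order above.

Rule 1 (pre-rhotic lowering): no segment meets the environment; /lokarezzeuloakod/ is unchanged.
Rule 2 (intervocalic voicing): /k/ is a voiceless stop between vowels /o/ and /a/, so it voices to [g]. /k/ is a voiceless stop between vowels /a/ and /o/, so it voices to [g]. /lokarezzeuloakod/ → logarezzeuloagod.
Rule 3 (degemination): /zz/ is a geminate; the first /z/ deletes. /logarezzeuloagod/ → logarezeuloagod.
Rule 4 (final devoicing): /d/ is a voiced stop in word-final position, so it devoices to [t]. /logarezeuloagod/ → logarezeuloagot.

logarezeuloagot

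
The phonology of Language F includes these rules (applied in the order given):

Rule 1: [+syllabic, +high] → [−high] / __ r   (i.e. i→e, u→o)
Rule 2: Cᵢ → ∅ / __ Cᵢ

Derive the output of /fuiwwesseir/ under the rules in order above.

fuiweseer

Rule 1 (pre-rhotic lowering): /i/ is a high vowel immediately before /r/, so it lowers to [e]. /fuiwwesseir/ → fuiwwesseer.
Rule 2 (degemination): /ww/ is a geminate; the first /w/ deletes. /ss/ is a geminate; the first /s/ deletes. /fuiwwesseer/ → fuiweseer.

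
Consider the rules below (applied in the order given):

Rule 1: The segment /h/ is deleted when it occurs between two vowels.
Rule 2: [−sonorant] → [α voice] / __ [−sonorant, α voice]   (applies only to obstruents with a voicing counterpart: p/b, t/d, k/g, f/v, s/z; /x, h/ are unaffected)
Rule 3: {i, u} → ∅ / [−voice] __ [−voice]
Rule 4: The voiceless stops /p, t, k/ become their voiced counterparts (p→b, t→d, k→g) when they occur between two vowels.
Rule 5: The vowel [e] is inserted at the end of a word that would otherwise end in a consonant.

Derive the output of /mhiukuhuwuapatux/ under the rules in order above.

Rule 1 (intervocalic h-deletion): /h/ occurs between vowels /u/ and /u/, so it deletes. /mhiukuhuwuapatux/ → mhiukuuwuapatux.
Rule 2 (regressive voicing assimilation): no segment meets the environment; /mhiukuuwuapatux/ is unchanged.
Rule 3 (high vowel syncope): /u/ is a high vowel flanked by voiceless consonants /t/ and /x/, so it deletes. /mhiukuuwuapatux/ → mhiukuuwuapatx.
Rule 4 (intervocalic voicing): /k/ is a voiceless stop between vowels /u/ and /u/, so it voices to [g]. /p/ is a voiceless stop between vowels /a/ and /a/, so it voices to [b]. /mhiukuuwuapatx/ → mhiuguuwuabatx.
Rule 5 (final e-epenthesis): the form ends in the consonant /x/, so [e] is inserted word-finally. /mhiuguuwuabatx/ → mhiuguuwuabatxe.

mhiuguuwuabatxe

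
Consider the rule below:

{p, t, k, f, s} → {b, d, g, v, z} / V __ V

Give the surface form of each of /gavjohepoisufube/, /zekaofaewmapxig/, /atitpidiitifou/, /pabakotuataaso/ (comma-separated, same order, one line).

/gavjohepoisufube/: /p/ is a voiceless obstruent between vowels /e/ and /o/, so it voices to [b]. /s/ is a voiceless obstruent between vowels /i/ and /u/, so it voices to [z]. /f/ is a voiceless obstruent between vowels /u/ and /u/, so it voices to [v]. → [gavjoheboizuvube].
/zekaofaewmapxig/: /k/ is a voiceless obstruent between vowels /e/ and /a/, so it voices to [g]. /f/ is a voiceless obstruent between vowels /o/ and /a/, so it voices to [v]. → [zegaovaewmapxig].
/atitpidiitifou/: /t/ is a voiceless obstruent between vowels /a/ and /i/, so it voices to [d]. /t/ is a voiceless obstruent between vowels /i/ and /i/, so it voices to [d]. /f/ is a voiceless obstruent between vowels /i/ and /o/, so it voices to [v]. → [aditpidiidivou].
/pabakotuataaso/: /k/ is a voiceless obstruent between vowels /a/ and /o/, so it voices to [g]. /t/ is a voiceless obstruent between vowels /o/ and /u/, so it voices to [d]. /t/ is a voiceless obstruent between vowels /a/ and /a/, so it voices to [d]. /s/ is a voiceless obstruent between vowels /a/ and /o/, so it voices to [z]. → [pabagoduadaazo].

gavjoheboizuvube, zegaovaewmapxig, aditpidiidivou, pabagoduadaazo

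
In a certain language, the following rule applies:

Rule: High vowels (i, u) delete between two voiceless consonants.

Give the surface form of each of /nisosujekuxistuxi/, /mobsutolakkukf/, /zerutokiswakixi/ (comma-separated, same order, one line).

nisosujekxstxi, mobstolakkkf, zerutokswakxi

/nisosujekuxistuxi/: /u/ is a high vowel flanked by voiceless consonants /k/ and /x/, so it deletes. /i/ is a high vowel flanked by voiceless consonants /x/ and /s/, so it deletes. /u/ is a high vowel flanked by voiceless consonants /t/ and /x/, so it deletes. → [nisosujekxstxi].
/mobsutolakkukf/: /u/ is a high vowel flanked by voiceless consonants /s/ and /t/, so it deletes. /u/ is a high vowel flanked by voiceless consonants /k/ and /k/, so it deletes. → [mobstolakkkf].
/zerutokiswakixi/: /i/ is a high vowel flanked by voiceless consonants /k/ and /s/, so it deletes. /i/ is a high vowel flanked by voiceless consonants /k/ and /x/, so it deletes. → [zerutokswakxi].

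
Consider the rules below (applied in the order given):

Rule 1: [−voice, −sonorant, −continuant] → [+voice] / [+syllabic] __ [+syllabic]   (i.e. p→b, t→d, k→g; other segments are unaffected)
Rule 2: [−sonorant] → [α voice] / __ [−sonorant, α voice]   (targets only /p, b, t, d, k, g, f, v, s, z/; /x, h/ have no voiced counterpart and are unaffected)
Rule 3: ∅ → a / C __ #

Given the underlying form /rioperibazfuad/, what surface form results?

rioberibasfuada

Rule 1 (intervocalic voicing): /p/ is a voiceless stop between vowels /o/ and /e/, so it voices to [b]. /rioperibazfuad/ → rioberibazfuad.
Rule 2 (regressive voicing assimilation): /z/ precedes the voiceless obstruent /f/, so it devoices to [s] by assimilation. /rioberibazfuad/ → rioberibasfuad.
Rule 3 (final a-epenthesis): the form ends in the consonant /d/, so [a] is inserted word-finally. /rioberibasfuad/ → rioberibasfuada.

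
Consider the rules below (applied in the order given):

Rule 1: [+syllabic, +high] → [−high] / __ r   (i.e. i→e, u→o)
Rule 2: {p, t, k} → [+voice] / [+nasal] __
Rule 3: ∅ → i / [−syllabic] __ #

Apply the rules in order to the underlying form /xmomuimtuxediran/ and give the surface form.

xmomuimduxederani

Rule 1 (pre-rhotic lowering): /i/ is a high vowel immediately before /r/, so it lowers to [e]. /xmomuimtuxediran/ → xmomuimtuxederan.
Rule 2 (post-nasal voicing): /t/ is a voiceless stop immediately after the nasal /m/, so it voices to [d]. /xmomuimtuxederan/ → xmomuimduxederan.
Rule 3 (final i-epenthesis): the form ends in the consonant /n/, so [i] is inserted word-finally. /xmomuimduxederan/ → xmomuimduxederani.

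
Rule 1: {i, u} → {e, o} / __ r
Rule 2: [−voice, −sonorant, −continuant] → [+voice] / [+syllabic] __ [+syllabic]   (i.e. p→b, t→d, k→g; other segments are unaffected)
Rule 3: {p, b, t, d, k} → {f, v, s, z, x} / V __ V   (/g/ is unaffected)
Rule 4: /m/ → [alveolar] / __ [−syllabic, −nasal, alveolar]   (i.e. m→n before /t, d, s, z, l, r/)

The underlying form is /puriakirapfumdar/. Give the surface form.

poriagerapfundar

Rule 1 (pre-rhotic lowering): /u/ is a high vowel immediately before /r/, so it lowers to [o]. /i/ is a high vowel immediately before /r/, so it lowers to [e]. /puriakirapfumdar/ → poriakerapfumdar.
Rule 2 (intervocalic voicing): /k/ is a voiceless stop between vowels /a/ and /e/, so it voices to [g]. /poriakerapfumdar/ → poriagerapfumdar.
Rule 3 (intervocalic spirantization): no segment meets the environment; /poriagerapfumdar/ is unchanged.
Rule 4 (nasal place assimilation): /m/ precedes the alveolar consonant /d/, so it assimilates in place to [n]. /poriagerapfumdar/ → poriagerapfundar.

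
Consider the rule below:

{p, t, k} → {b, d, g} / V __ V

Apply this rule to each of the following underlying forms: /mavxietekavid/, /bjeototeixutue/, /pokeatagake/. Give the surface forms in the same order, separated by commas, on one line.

/mavxietekavid/: /t/ is a voiceless stop between vowels /e/ and /e/, so it voices to [d]. /k/ is a voiceless stop between vowels /e/ and /a/, so it voices to [g]. → [mavxiedegavid].
/bjeototeixutue/: /t/ is a voiceless stop between vowels /o/ and /o/, so it voices to [d]. /t/ is a voiceless stop between vowels /o/ and /e/, so it voices to [d]. /t/ is a voiceless stop between vowels /u/ and /u/, so it voices to [d]. → [bjeododeixudue].
/pokeatagake/: /k/ is a voiceless stop between vowels /o/ and /e/, so it voices to [g]. /t/ is a voiceless stop between vowels /a/ and /a/, so it voices to [d]. /k/ is a voiceless stop between vowels /a/ and /e/, so it voices to [g]. → [pogeadagage].

mavxiedegavid, bjeododeixudue, pogeadagage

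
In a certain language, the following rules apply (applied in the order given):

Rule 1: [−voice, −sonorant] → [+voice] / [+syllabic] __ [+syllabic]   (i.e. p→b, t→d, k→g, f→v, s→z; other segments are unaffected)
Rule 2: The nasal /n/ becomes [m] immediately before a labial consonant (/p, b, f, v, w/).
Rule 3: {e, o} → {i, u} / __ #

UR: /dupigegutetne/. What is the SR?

dubigegudetni

Rule 1 (intervocalic voicing): /p/ is a voiceless obstruent between vowels /u/ and /i/, so it voices to [b]. /t/ is a voiceless obstruent between vowels /u/ and /e/, so it voices to [d]. /dupigegutetne/ → dubigegudetne.
Rule 2 (nasal place assimilation): no segment meets the environment; /dubigegudetne/ is unchanged.
Rule 3 (final vowel raising): /e/ is a mid vowel in word-final position, so it raises to [i]. /dubigegudetne/ → dubigegudetni.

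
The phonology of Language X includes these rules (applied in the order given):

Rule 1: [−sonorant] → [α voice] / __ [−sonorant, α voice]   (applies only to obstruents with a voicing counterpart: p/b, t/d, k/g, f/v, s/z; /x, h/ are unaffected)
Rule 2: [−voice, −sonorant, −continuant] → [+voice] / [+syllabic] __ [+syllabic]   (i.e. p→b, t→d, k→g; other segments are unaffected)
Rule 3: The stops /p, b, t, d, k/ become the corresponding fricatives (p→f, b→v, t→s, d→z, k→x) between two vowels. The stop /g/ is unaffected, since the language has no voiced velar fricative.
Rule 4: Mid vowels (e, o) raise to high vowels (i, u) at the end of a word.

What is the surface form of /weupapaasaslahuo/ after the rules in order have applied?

Rule 1 (regressive voicing assimilation): no segment meets the environment; /weupapaasaslahuo/ is unchanged.
Rule 2 (intervocalic voicing): /p/ is a voiceless stop between vowels /u/ and /a/, so it voices to [b]. /p/ is a voiceless stop between vowels /a/ and /a/, so it voices to [b]. /weupapaasaslahuo/ → weubabaasaslahuo.
Rule 3 (intervocalic spirantization): /b/ is a stop between vowels /u/ and /a/, so it spirantizes to the fricative [v]. /b/ is a stop between vowels /a/ and /a/, so it spirantizes to the fricative [v]. /weubabaasaslahuo/ → weuvavaasaslahuo.
Rule 4 (final vowel raising): /o/ is a mid vowel in word-final position, so it raises to [u]. /weuvavaasaslahuo/ → weuvavaasaslahuu.

weuvavaasaslahuu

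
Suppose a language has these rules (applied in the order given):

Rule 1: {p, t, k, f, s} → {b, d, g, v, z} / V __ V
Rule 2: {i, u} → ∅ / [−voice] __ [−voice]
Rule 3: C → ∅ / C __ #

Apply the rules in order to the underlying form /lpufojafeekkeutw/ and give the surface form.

lpuvojaveekkeut

Rule 1 (intervocalic voicing): /f/ is a voiceless obstruent between vowels /u/ and /o/, so it voices to [v]. /f/ is a voiceless obstruent between vowels /a/ and /e/, so it voices to [v]. /lpufojafeekkeutw/ → lpuvojaveekkeutw.
Rule 2 (high vowel syncope): no segment meets the environment; /lpuvojaveekkeutw/ is unchanged.
Rule 3 (final cluster simplification): /w/ is the second consonant of a word-final cluster /tw/, so it deletes. /lpuvojaveekkeutw/ → lpuvojaveekkeut.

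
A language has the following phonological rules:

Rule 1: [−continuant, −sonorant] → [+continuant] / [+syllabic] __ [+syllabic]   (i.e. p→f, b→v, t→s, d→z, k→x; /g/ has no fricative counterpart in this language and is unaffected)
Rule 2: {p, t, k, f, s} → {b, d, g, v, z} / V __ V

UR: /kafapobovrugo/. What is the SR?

kavavovovrugo

Rule 1 (intervocalic spirantization): /p/ is a stop between vowels /a/ and /o/, so it spirantizes to the fricative [f]. /b/ is a stop between vowels /o/ and /o/, so it spirantizes to the fricative [v]. /kafapobovrugo/ → kafafovovrugo.
Rule 2 (intervocalic voicing): /f/ is a voiceless obstruent between vowels /a/ and /a/, so it voices to [v]. /f/ is a voiceless obstruent between vowels /a/ and /o/, so it voices to [v]. /kafafovovrugo/ → kavavovovrugo.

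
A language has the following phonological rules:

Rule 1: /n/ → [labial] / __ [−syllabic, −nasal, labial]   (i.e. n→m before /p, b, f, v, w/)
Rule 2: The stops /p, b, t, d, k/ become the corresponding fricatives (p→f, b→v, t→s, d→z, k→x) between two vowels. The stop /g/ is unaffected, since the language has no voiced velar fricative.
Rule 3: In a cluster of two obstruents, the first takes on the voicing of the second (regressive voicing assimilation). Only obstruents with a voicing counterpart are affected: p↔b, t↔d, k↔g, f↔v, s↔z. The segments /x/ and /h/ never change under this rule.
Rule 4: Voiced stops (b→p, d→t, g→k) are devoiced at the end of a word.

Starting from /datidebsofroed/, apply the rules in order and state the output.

dasizepsofroet

Rule 1 (nasal place assimilation): no segment meets the environment; /datidebsofroed/ is unchanged.
Rule 2 (intervocalic spirantization): /t/ is a stop between vowels /a/ and /i/, so it spirantizes to the fricative [s]. /d/ is a stop between vowels /i/ and /e/, so it spirantizes to the fricative [z]. /datidebsofroed/ → dasizebsofroed.
Rule 3 (regressive voicing assimilation): /b/ precedes the voiceless obstruent /s/, so it devoices to [p] by assimilation. /dasizebsofroed/ → dasizepsofroed.
Rule 4 (final devoicing): /d/ is a voiced stop in word-final position, so it devoices to [t]. /dasizepsofroed/ → dasizepsofroet.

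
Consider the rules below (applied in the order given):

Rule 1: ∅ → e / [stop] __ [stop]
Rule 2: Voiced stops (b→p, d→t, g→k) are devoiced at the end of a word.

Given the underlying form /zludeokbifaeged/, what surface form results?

Rule 1 (stop-cluster e-epenthesis): /k/ and /b/ form a stop–stop cluster, so [e] is inserted between them. /zludeokbifaeged/ → zludeokebifaeged.
Rule 2 (final devoicing): /d/ is a voiced stop in word-final position, so it devoices to [t]. /zludeokebifaeged/ → zludeokebifaeget.

zludeokebifaeget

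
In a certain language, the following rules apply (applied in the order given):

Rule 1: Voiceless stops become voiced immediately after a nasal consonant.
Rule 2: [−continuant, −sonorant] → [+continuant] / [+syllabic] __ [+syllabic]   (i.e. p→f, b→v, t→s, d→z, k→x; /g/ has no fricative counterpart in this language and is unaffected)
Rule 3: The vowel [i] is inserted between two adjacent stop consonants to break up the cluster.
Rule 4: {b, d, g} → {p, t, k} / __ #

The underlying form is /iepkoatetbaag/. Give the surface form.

iepikoasetibaak

Rule 1 (post-nasal voicing): no segment meets the environment; /iepkoatetbaag/ is unchanged.
Rule 2 (intervocalic spirantization): /t/ is a stop between vowels /a/ and /e/, so it spirantizes to the fricative [s]. /iepkoatetbaag/ → iepkoasetbaag.
Rule 3 (stop-cluster i-epenthesis): /p/ and /k/ form a stop–stop cluster, so [i] is inserted between them. /t/ and /b/ form a stop–stop cluster, so [i] is inserted between them. /iepkoasetbaag/ → iepikoasetibaag.
Rule 4 (final devoicing): /g/ is a voiced stop in word-final position, so it devoices to [k]. /iepikoasetibaag/ → iepikoasetibaak.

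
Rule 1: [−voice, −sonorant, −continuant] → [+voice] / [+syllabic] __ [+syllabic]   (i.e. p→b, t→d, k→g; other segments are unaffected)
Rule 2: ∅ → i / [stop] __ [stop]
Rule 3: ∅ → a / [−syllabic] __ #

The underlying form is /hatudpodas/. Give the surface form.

Rule 1 (intervocalic voicing): /t/ is a voiceless stop between vowels /a/ and /u/, so it voices to [d]. /hatudpodas/ → hadudpodas.
Rule 2 (stop-cluster i-epenthesis): /d/ and /p/ form a stop–stop cluster, so [i] is inserted between them. /hadudpodas/ → hadudipodas.
Rule 3 (final a-epenthesis): the form ends in the consonant /s/, so [a] is inserted word-finally. /hadudipodas/ → hadudipodasa.

hadudipodasa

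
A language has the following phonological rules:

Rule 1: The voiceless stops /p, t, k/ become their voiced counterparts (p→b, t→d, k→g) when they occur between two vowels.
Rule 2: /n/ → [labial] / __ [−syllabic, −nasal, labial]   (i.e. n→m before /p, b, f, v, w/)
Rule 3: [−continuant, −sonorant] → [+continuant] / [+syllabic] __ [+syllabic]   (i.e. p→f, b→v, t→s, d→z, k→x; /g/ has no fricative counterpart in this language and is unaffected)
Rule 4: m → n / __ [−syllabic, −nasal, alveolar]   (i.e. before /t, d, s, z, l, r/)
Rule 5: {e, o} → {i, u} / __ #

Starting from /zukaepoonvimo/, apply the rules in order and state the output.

zugaevoomvimu

Rule 1 (intervocalic voicing): /k/ is a voiceless stop between vowels /u/ and /a/, so it voices to [g]. /p/ is a voiceless stop between vowels /e/ and /o/, so it voices to [b]. /zukaepoonvimo/ → zugaeboonvimo.
Rule 2 (nasal place assimilation): /n/ precedes the labial consonant /v/, so it assimilates in place to [m]. /zugaeboonvimo/ → zugaeboomvimo.
Rule 3 (intervocalic spirantization): /b/ is a stop between vowels /e/ and /o/, so it spirantizes to the fricative [v]. /zugaeboomvimo/ → zugaevoomvimo.
Rule 4 (nasal place assimilation): no segment meets the environment; /zugaevoomvimo/ is unchanged.
Rule 5 (final vowel raising): /o/ is a mid vowel in word-final position, so it raises to [u]. /zugaevoomvimo/ → zugaevoomvimu.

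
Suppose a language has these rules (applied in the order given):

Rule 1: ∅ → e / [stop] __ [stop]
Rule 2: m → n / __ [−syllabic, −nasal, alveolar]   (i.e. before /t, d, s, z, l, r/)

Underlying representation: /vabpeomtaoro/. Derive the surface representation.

vabepeontaoro

Rule 1 (stop-cluster e-epenthesis): /b/ and /p/ form a stop–stop cluster, so [e] is inserted between them. /vabpeomtaoro/ → vabepeomtaoro.
Rule 2 (nasal place assimilation): /m/ precedes the alveolar consonant /t/, so it assimilates in place to [n]. /vabepeomtaoro/ → vabepeontaoro.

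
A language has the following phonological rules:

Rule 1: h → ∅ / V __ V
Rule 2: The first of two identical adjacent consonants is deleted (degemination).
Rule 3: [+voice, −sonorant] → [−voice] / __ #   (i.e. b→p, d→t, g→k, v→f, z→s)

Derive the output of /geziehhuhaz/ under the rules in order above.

Rule 1 (intervocalic h-deletion): /h/ occurs between vowels /u/ and /a/, so it deletes. /geziehhuhaz/ → geziehhuaz.
Rule 2 (degemination): /hh/ is a geminate; the first /h/ deletes. /geziehhuaz/ → geziehuaz.
Rule 3 (final devoicing): /z/ is a voiced obstruent in word-final position, so it devoices to [s]. /geziehuaz/ → geziehuas.

geziehuas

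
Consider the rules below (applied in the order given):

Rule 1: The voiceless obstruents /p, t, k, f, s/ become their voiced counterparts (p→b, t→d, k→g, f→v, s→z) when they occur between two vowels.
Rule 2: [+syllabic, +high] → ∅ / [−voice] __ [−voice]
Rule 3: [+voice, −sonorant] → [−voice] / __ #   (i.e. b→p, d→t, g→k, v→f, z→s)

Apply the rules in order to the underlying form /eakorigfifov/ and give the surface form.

eagorigfivof

Rule 1 (intervocalic voicing): /k/ is a voiceless obstruent between vowels /a/ and /o/, so it voices to [g]. /f/ is a voiceless obstruent between vowels /i/ and /o/, so it voices to [v]. /eakorigfifov/ → eagorigfivov.
Rule 2 (high vowel syncope): no segment meets the environment; /eagorigfivov/ is unchanged.
Rule 3 (final devoicing): /v/ is a voiced obstruent in word-final position, so it devoices to [f]. /eagorigfivov/ → eagorigfivof.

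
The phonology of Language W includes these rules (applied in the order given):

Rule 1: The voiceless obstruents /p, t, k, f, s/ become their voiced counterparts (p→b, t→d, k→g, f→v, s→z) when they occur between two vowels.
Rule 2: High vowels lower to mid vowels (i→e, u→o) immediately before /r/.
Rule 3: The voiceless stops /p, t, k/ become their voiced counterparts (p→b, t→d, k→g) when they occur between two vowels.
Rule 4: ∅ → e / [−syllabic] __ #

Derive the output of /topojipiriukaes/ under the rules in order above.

tobojiberiugaese

Rule 1 (intervocalic voicing): /p/ is a voiceless obstruent between vowels /o/ and /o/, so it voices to [b]. /p/ is a voiceless obstruent between vowels /i/ and /i/, so it voices to [b]. /k/ is a voiceless obstruent between vowels /u/ and /a/, so it voices to [g]. /topojipiriukaes/ → tobojibiriugaes.
Rule 2 (pre-rhotic lowering): /i/ is a high vowel immediately before /r/, so it lowers to [e]. /tobojibiriugaes/ → tobojiberiugaes.
Rule 3 (intervocalic voicing): no segment meets the environment; /tobojiberiugaes/ is unchanged.
Rule 4 (final e-epenthesis): the form ends in the consonant /s/, so [e] is inserted word-finally. /tobojiberiugaes/ → tobojiberiugaese.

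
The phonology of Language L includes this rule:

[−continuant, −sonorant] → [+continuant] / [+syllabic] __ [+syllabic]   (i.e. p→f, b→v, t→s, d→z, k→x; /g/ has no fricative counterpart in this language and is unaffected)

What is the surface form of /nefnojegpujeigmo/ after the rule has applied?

No segment of /nefnojegpujeigmo/ meets the structural description of the rule, so the form surfaces unchanged.

nefnojegpujeigmo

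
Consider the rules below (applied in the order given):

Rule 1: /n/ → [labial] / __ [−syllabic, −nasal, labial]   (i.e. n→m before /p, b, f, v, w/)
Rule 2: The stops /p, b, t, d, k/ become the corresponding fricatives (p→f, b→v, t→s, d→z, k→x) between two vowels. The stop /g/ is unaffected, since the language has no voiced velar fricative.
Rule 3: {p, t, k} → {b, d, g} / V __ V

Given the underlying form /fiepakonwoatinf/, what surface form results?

fiefaxomwoasimf

Rule 1 (nasal place assimilation): /n/ precedes the labial consonant /w/, so it assimilates in place to [m]. /n/ precedes the labial consonant /f/, so it assimilates in place to [m]. /fiepakonwoatinf/ → fiepakomwoatimf.
Rule 2 (intervocalic spirantization): /p/ is a stop between vowels /e/ and /a/, so it spirantizes to the fricative [f]. /k/ is a stop between vowels /a/ and /o/, so it spirantizes to the fricative [x]. /t/ is a stop between vowels /a/ and /i/, so it spirantizes to the fricative [s]. /fiepakomwoatimf/ → fiefaxomwoasimf.
Rule 3 (intervocalic voicing): no segment meets the environment; /fiefaxomwoasimf/ is unchanged.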